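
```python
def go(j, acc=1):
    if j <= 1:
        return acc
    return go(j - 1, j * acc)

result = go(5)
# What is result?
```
Call trace:
go(j=5, acc=1)
  go(j=4, acc=5)
    go(j=3, acc=20)
      go(j=2, acc=60)
        go(j=1, acc=120)
        -> return 120
      -> return 120
    -> return 120
  -> return 120
-> return 120

Final answer: 120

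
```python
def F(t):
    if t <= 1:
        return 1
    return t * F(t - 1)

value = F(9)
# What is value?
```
Call trace:
F(t=9)
  F(t=8)
    F(t=7)
      F(t=6)
        F(t=5)
          F(t=4)
            F(t=3)
              F(t=2)
                F(t=1)
                -> return 1
              -> return 2
            -> return 6
          -> return 24
        -> return 120
      -> return 720
    -> return 5040
  -> return 40320
-> return 362880

Final answer: 362880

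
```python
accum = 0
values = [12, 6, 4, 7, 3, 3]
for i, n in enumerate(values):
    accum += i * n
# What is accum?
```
Trace:
  accum=0
  accum=0, i=0, n=12
  accum=6, i=1, n=6
  accum=14, i=2, n=4
  accum=35, i=3, n=7
  accum=47, i=4, n=3
  accum=62, i=5, n=3

Final answer: 62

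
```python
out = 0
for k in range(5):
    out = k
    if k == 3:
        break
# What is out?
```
Trace:
  out=0
  out=0, k=0
  out=1, k=1
  out=2, k=2
  out=3, k=3

Final answer: 3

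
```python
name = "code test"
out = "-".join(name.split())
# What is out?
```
Trace:
  name='code test'
  name='code test', out='code-test'

Final answer: 'code-test'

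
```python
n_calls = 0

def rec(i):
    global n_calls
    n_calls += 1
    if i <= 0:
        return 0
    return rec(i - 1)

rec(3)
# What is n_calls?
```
Call trace:
rec(i=3)
  rec(i=2)
    rec(i=1)
      rec(i=0)
      -> return 0
    -> return 0
  -> return 0
-> return 0

n_calls is incremented once per call. rec is entered once for each i = 3, 2, 1, 0 (the i <= 0 call returns without recursing), i.e. 3 + 1 calls.
n_calls = 4

Final answer: 4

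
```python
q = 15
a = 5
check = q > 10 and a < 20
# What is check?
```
Trace:
  q=15
  q=15, a=5
  q=15, a=5, check=True

Final answer: True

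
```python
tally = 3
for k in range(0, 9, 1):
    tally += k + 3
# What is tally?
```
Trace:
  tally=3
  tally=6, k=0
  tally=10, k=1
  tally=15, k=2
  tally=21, k=3
  tally=28, k=4
  tally=36, k=5
  tally=45, k=6
  tally=55, k=7
  tally=66, k=8

Final answer: 66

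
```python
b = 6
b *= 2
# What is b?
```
Trace:
  b=6
  b=12

Final answer: 12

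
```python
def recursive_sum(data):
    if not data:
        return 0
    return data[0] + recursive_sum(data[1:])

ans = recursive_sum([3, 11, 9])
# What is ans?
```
Call trace:
recursive_sum(data=[3, 11, 9])
  recursive_sum(data=[11, 9])
    recursive_sum(data=[9])
      recursive_sum(data=[])
      -> return 0
    -> return 9
  -> return 20
-> return 23

Final answer: 23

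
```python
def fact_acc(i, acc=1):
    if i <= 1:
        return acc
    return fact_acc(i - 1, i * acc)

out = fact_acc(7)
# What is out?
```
Call trace:
fact_acc(i=7, acc=1)
  fact_acc(i=6, acc=7)
    fact_acc(i=5, acc=42)
      fact_acc(i=4, acc=210)
        fact_acc(i=3, acc=840)
          fact_acc(i=2, acc=2520)
            fact_acc(i=1, acc=5040)
            -> return 5040
          -> return 5040
        -> return 5040
      -> return 5040
    -> return 5040
  -> return 5040
-> return 5040

Final answer: 5040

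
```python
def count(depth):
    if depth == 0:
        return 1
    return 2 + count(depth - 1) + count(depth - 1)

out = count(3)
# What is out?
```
Call trace (a repeated sub-call is expanded the first time; later identical calls just restate its return value):
count(depth=3)
  count(depth=2)
    count(depth=1)
      count(depth=0)
      -> return 1
      count(depth=0)
      -> return 1
    -> return 4
    count(depth=1) -> return 4  (same call as traced above)
  -> return 10
  count(depth=2) -> return 10  (same call as traced above)
-> return 22

Final answer: 22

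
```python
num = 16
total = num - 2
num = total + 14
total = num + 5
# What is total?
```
Trace:
  num=16
  num=16, total=14
  num=28, total=14
  num=28, total=33

Final answer: 33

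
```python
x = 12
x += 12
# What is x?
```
Trace:
  x=12
  x=24

Final answer: 24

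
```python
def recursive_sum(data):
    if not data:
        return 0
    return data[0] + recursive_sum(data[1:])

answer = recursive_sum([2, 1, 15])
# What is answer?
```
Call trace:
recursive_sum(data=[2, 1, 15])
  recursive_sum(data=[1, 15])
    recursive_sum(data=[15])
      recursive_sum(data=[])
      -> return 0
    -> return 15
  -> return 16
-> return 18

Final answer: 18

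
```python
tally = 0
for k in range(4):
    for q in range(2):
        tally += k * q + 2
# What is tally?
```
Trace:
  tally=0
  tally=2, k=0, q=0
  tally=4, k=0, q=1
  tally=6, k=1, q=0
  tally=9, k=1, q=1
  tally=11, k=2, q=0
  tally=15, k=2, q=1
  tally=17, k=3, q=0
  tally=22, k=3, q=1

Final answer: 22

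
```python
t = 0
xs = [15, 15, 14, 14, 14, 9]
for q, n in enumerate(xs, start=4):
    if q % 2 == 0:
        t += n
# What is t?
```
Trace:
  t=0
  t=15, q=4, n=15
  t=15, q=5, n=15
  t=29, q=6, n=14
  t=29, q=7, n=14
  t=43, q=8, n=14
  t=43, q=9, n=9

Final answer: 43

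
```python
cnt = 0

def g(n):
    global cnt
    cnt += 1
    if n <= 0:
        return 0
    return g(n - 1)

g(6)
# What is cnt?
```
Call trace:
g(n=6)
  g(n=5)
    g(n=4)
      g(n=3)
        g(n=2)
          g(n=1)
            g(n=0)
            -> return 0
          -> return 0
        -> return 0
      -> return 0
    -> return 0
  -> return 0
-> return 0

cnt is incremented once per call. g is entered once for each n = 6, 5, 4, 3, 2, 1, 0 (the n <= 0 call returns without recursing), i.e. 6 + 1 calls.
cnt = 7

Final answer: 7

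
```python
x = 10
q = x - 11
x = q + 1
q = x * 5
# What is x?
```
Trace:
  x=10
  x=10, q=-1
  x=0, q=-1
  x=0, q=0

Final answer: 0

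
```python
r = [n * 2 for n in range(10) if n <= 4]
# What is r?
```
Trace:
  n=0
  n=1
  n=2
  n=3
  n=4
  n=5
  n=6
  n=7
  n=8
  n=9
  r=[0, 2, 4, 6, 8]

Final answer: [0, 2, 4, 6, 8]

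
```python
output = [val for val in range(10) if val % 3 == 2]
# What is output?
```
Trace:
  val=0
  val=1
  val=2
  val=3
  val=4
  val=5
  val=6
  val=7
  val=8
  val=9
  output=[2, 5, 8]

Final answer: [2, 5, 8]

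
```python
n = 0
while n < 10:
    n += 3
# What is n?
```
Trace:
  n=0
  n=3
  n=6
  n=9
  n=12

Final answer: 12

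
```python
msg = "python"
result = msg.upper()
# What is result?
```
Trace:
  msg='python'
  msg='python', result='PYTHON'

Final answer: 'PYTHON'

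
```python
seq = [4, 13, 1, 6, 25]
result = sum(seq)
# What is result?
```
Trace:
  seq=[4, 13, 1, 6, 25]
  seq=[4, 13, 1, 6, 25], result=49

Final answer: 49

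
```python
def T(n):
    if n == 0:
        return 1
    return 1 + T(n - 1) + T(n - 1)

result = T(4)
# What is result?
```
Call trace (a repeated sub-call is expanded the first time; later identical calls just restate its return value):
T(n=4)
  T(n=3)
    T(n=2)
      T(n=1)
        T(n=0)
        -> return 1
        T(n=0)
        -> return 1
      -> return 3
      T(n=1) -> return 3  (same call as traced above)
    -> return 7
    T(n=2) -> return 7  (same call as traced above)
  -> return 15
  T(n=3) -> return 15  (same call as traced above)
-> return 31

Final answer: 31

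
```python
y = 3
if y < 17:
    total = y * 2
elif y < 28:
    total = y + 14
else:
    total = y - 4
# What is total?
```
Trace:
  y=3
  y=3, total=6

Final answer: 6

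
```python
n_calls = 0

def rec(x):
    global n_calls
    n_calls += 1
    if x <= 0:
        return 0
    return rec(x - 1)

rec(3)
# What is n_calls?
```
Call trace:
rec(x=3)
  rec(x=2)
    rec(x=1)
      rec(x=0)
      -> return 0
    -> return 0
  -> return 0
-> return 0

n_calls is incremented once per call. rec is entered once for each x = 3, 2, 1, 0 (the x <= 0 call returns without recursing), i.e. 3 + 1 calls.
n_calls = 4

Final answer: 4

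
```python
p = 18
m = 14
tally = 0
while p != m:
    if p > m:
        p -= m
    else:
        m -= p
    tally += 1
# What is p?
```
Trace:
  p=18
  p=18, m=14
  p=18, m=14, tally=0
  p=4, m=14, tally=1
  p=4, m=10, tally=2
  p=4, m=6, tally=3
  p=4, m=2, tally=4
  p=2, m=2, tally=5

Final answer: 2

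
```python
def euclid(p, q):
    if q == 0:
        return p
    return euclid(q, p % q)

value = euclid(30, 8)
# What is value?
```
Call trace:
euclid(p=30, q=8)
  euclid(p=8, q=6)
    euclid(p=6, q=2)
      euclid(p=2, q=0)
      -> return 2
    -> return 2
  -> return 2
-> return 2

Final answer: 2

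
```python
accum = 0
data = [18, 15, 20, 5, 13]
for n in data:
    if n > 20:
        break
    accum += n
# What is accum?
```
Trace:
  accum=0
  accum=18, n=18
  accum=33, n=15
  accum=53, n=20
  accum=58, n=5
  accum=71, n=13

Final answer: 71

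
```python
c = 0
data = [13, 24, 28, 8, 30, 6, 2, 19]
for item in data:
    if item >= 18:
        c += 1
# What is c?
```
Trace:
  c=0
  c=0, item=13
  c=1, item=24
  c=2, item=28
  c=2, item=8
  c=3, item=30
  c=3, item=6
  c=3, item=2
  c=4, item=19

Final answer: 4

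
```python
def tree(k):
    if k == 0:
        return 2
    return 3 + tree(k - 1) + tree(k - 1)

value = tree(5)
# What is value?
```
Call trace (a repeated sub-call is expanded the first time; later identical calls just restate its return value):
tree(k=5)
  tree(k=4)
    tree(k=3)
      tree(k=2)
        tree(k=1)
          tree(k=0)
          -> return 2
          tree(k=0)
          -> return 2
        -> return 7
        tree(k=1) -> return 7  (same call as traced above)
      -> return 17
      tree(k=2) -> return 17  (same call as traced above)
    -> return 37
    tree(k=3) -> return 37  (same call as traced above)
  -> return 77
  tree(k=4) -> return 77  (same call as traced above)
-> return 157

Final answer: 157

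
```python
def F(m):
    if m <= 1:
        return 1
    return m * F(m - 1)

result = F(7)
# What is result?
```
Call trace:
F(m=7)
  F(m=6)
    F(m=5)
      F(m=4)
        F(m=3)
          F(m=2)
            F(m=1)
            -> return 1
          -> return 2
        -> return 6
      -> return 24
    -> return 120
  -> return 720
-> return 5040

Final answer: 5040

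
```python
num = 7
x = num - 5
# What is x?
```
Trace:
  num=7
  num=7, x=2

Final answer: 2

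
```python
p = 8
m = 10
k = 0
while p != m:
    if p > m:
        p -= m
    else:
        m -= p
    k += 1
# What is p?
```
Trace:
  p=8
  p=8, m=10
  p=8, m=10, k=0
  p=8, m=2, k=1
  p=6, m=2, k=2
  p=4, m=2, k=3
  p=2, m=2, k=4

Final answer: 2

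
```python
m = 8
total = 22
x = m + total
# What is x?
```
Trace:
  m=8
  m=8, total=22
  m=8, total=22, x=30

Final answer: 30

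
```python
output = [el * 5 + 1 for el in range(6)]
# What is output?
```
Trace:
  el=0
  el=1
  el=2
  el=3
  el=4
  el=5
  output=[1, 6, 11, 16, 21, 26]

Final answer: [1, 6, 11, 16, 21, 26]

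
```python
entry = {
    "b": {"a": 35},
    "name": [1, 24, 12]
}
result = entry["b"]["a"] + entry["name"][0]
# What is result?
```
Trace:
  entry={'b': {'a': 35}, 'name': [1, 24, 12]}
  entry={'b': {'a': 35}, 'name': [1, 24, 12]}, result=36

Final answer: 36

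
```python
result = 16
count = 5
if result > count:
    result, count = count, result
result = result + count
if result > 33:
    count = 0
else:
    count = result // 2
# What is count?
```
Trace:
  result=16
  result=16, count=5
  result=5, count=16
  result=21, count=16
  result=21, count=10

Final answer: 10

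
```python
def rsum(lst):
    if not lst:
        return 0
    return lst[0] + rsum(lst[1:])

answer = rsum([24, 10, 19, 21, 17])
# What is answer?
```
Call trace:
rsum(lst=[24, 10, 19, 21, 17])
  rsum(lst=[10, 19, 21, 17])
    rsum(lst=[19, 21, 17])
      rsum(lst=[21, 17])
        rsum(lst=[17])
          rsum(lst=[])
          -> return 0
        -> return 17
      -> return 38
    -> return 57
  -> return 67
-> return 91

Final answer: 91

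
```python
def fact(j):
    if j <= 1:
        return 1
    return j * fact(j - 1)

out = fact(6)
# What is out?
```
Call trace:
fact(j=6)
  fact(j=5)
    fact(j=4)
      fact(j=3)
        fact(j=2)
          fact(j=1)
          -> return 1
        -> return 2
      -> return 6
    -> return 24
  -> return 120
-> return 720

Final answer: 720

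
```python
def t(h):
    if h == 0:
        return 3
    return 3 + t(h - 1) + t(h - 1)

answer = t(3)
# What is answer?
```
Call trace (a repeated sub-call is expanded the first time; later identical calls just restate its return value):
t(h=3)
  t(h=2)
    t(h=1)
      t(h=0)
      -> return 3
      t(h=0)
      -> return 3
    -> return 9
    t(h=1) -> return 9  (same call as traced above)
  -> return 21
  t(h=2) -> return 21  (same call as traced above)
-> return 45

Final answer: 45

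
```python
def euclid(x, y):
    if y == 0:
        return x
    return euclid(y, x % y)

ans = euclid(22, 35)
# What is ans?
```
Call trace:
euclid(x=22, y=35)
  euclid(x=35, y=22)
    euclid(x=22, y=13)
      euclid(x=13, y=9)
        euclid(x=9, y=4)
          euclid(x=4, y=1)
            euclid(x=1, y=0)
            -> return 1
          -> return 1
        -> return 1
      -> return 1
    -> return 1
  -> return 1
-> return 1

Final answer: 1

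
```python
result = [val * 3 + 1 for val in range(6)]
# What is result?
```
Trace:
  val=0
  val=1
  val=2
  val=3
  val=4
  val=5
  result=[1, 4, 7, 10, 13, 16]

Final answer: [1, 4, 7, 10, 13, 16]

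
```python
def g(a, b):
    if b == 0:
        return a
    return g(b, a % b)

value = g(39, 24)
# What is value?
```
Call trace:
g(a=39, b=24)
  g(a=24, b=15)
    g(a=15, b=9)
      g(a=9, b=6)
        g(a=6, b=3)
          g(a=3, b=0)
          -> return 3
        -> return 3
      -> return 3
    -> return 3
  -> return 3
-> return 3

Final answer: 3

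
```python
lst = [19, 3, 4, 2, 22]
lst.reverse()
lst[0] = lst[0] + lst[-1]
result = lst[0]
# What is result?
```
Trace:
  lst=[19, 3, 4, 2, 22]
  lst=[22, 2, 4, 3, 19]
  lst=[41, 2, 4, 3, 19]
  lst=[41, 2, 4, 3, 19], result=41

Final answer: 41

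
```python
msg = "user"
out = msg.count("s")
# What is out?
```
Trace:
  msg='user'
  msg='user', out=1

Final answer: 1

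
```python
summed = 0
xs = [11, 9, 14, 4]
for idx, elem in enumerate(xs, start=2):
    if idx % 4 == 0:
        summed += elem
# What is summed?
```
Trace:
  summed=0
  summed=0, idx=2, elem=11
  summed=0, idx=3, elem=9
  summed=14, idx=4, elem=14
  summed=14, idx=5, elem=4

Final answer: 14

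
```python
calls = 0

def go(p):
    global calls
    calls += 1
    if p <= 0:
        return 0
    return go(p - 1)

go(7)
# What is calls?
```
Call trace:
go(p=7)
  go(p=6)
    go(p=5)
      go(p=4)
        go(p=3)
          go(p=2)
            go(p=1)
              go(p=0)
              -> return 0
            -> return 0
          -> return 0
        -> return 0
      -> return 0
    -> return 0
  -> return 0
-> return 0

calls is incremented once per call. go is entered once for each p = 7, 6, 5, 4, 3, 2, 1, 0 (the p <= 0 call returns without recursing), i.e. 7 + 1 calls.
calls = 8

Final answer: 8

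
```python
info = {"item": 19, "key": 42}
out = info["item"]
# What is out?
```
Trace:
  info={'item': 19, 'key': 42}
  info={'item': 19, 'key': 42}, out=19

Final answer: 19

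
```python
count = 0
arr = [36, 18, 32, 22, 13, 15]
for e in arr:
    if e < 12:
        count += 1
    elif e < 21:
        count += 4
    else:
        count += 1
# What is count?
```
Trace:
  count=0
  count=1, e=36
  count=5, e=18
  count=6, e=32
  count=7, e=22
  count=11, e=13
  count=15, e=15

Final answer: 15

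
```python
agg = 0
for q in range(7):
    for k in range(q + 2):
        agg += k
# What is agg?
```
Trace:
  agg=0
  agg=0, q=0, k=0
  agg=1, q=0, k=1
  agg=1, q=1, k=0
  agg=2, q=1, k=1
  agg=4, q=1, k=2
  agg=4, q=2, k=0
  agg=5, q=2, k=1
  agg=7, q=2, k=2
  agg=10, q=2, k=3
  agg=10, q=3, k=0
  agg=11, q=3, k=1
  agg=13, q=3, k=2
  agg=16, q=3, k=3
  agg=20, q=3, k=4
  agg=20, q=4, k=0
  agg=21, q=4, k=1
  agg=23, q=4, k=2
  agg=26, q=4, k=3
  agg=30, q=4, k=4
  agg=35, q=4, k=5
  agg=35, q=5, k=0
  agg=36, q=5, k=1
  agg=38, q=5, k=2
  agg=41, q=5, k=3
  agg=45, q=5, k=4
  agg=50, q=5, k=5
  agg=56, q=5, k=6
  agg=56, q=6, k=0
  agg=57, q=6, k=1
  agg=59, q=6, k=2
  agg=62, q=6, k=3
  agg=66, q=6, k=4
  agg=71, q=6, k=5
  agg=77, q=6, k=6
  agg=84, q=6, k=7

Final answer: 84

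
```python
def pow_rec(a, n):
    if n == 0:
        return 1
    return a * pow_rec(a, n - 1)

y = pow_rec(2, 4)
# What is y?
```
Call trace:
pow_rec(a=2, n=4)
  pow_rec(a=2, n=3)
    pow_rec(a=2, n=2)
      pow_rec(a=2, n=1)
        pow_rec(a=2, n=0)
        -> return 1
      -> return 2
    -> return 4
  -> return 8
-> return 16

Final answer: 16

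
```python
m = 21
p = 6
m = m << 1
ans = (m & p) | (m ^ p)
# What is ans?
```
Trace:
  m=21
  m=21, p=6
  m=42, p=6
  m=42, p=6, ans=46

Final answer: 46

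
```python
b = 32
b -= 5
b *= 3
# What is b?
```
Trace:
  b=32
  b=27
  b=81

Final answer: 81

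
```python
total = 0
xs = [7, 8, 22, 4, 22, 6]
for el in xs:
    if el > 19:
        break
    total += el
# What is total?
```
Trace:
  total=0
  total=7, el=7
  total=15, el=8
  total=15, el=22

Final answer: 15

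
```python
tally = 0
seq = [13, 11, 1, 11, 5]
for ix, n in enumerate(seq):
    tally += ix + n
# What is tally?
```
Trace:
  tally=0
  tally=13, ix=0, n=13
  tally=25, ix=1, n=11
  tally=28, ix=2, n=1
  tally=42, ix=3, n=11
  tally=51, ix=4, n=5

Final answer: 51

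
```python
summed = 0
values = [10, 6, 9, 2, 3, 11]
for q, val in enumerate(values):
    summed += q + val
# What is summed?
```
Trace:
  summed=0
  summed=10, q=0, val=10
  summed=17, q=1, val=6
  summed=28, q=2, val=9
  summed=33, q=3, val=2
  summed=40, q=4, val=3
  summed=56, q=5, val=11

Final answer: 56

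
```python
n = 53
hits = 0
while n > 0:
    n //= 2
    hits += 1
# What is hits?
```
Trace:
  n=53
  n=53, hits=0
  n=26, hits=1
  n=13, hits=2
  n=6, hits=3
  n=3, hits=4
  n=1, hits=5
  n=0, hits=6

Final answer: 6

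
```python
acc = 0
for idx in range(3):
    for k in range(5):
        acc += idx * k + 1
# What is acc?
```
Trace:
  acc=0
  acc=1, idx=0, k=0
  acc=2, idx=0, k=1
  acc=3, idx=0, k=2
  acc=4, idx=0, k=3
  acc=5, idx=0, k=4
  acc=6, idx=1, k=0
  acc=8, idx=1, k=1
  acc=11, idx=1, k=2
  acc=15, idx=1, k=3
  acc=20, idx=1, k=4
  acc=21, idx=2, k=0
  acc=24, idx=2, k=1
  acc=29, idx=2, k=2
  acc=36, idx=2, k=3
  acc=45, idx=2, k=4

Final answer: 45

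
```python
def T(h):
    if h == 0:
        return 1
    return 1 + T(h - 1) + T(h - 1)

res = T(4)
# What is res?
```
Call trace (a repeated sub-call is expanded the first time; later identical calls just restate its return value):
T(h=4)
  T(h=3)
    T(h=2)
      T(h=1)
        T(h=0)
        -> return 1
        T(h=0)
        -> return 1
      -> return 3
      T(h=1) -> return 3  (same call as traced above)
    -> return 7
    T(h=2) -> return 7  (same call as traced above)
  -> return 15
  T(h=3) -> return 15  (same call as traced above)
-> return 31

Final answer: 31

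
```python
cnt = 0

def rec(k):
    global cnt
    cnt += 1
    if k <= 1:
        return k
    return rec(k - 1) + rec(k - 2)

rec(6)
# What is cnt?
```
Call trace (a repeated sub-call is expanded the first time; later identical calls just restate its return value):
rec(k=6)
  rec(k=5)
    rec(k=4)
      rec(k=3)
        rec(k=2)
          rec(k=1)
          -> return 1
          rec(k=0)
          -> return 0
        -> return 1
        rec(k=1)
        -> return 1
      -> return 2
      rec(k=2) -> return 1  (same call as traced above)
    -> return 3
    rec(k=3) -> return 2  (same call as traced above)
  -> return 5
  rec(k=4) -> return 3  (same call as traced above)
-> return 8

cnt is incremented once per call, so count the calls in each subtree. Let C(k) = number of calls made by rec(k).
C(0) = C(1) = 1 (base case, no recursion); C(k) = 1 + C(k - 1) + C(k - 2) otherwise.
C(2) = 1 + C(1) + C(0) = 1 + 1 + 1 = 3
C(3) = 1 + C(2) + C(1) = 1 + 3 + 1 = 5
C(4) = 1 + C(3) + C(2) = 1 + 5 + 3 = 9
C(5) = 1 + C(4) + C(3) = 1 + 9 + 5 = 15
C(6) = 1 + C(5) + C(4) = 1 + 15 + 9 = 25
cnt = C(6) = 25

Final answer: 25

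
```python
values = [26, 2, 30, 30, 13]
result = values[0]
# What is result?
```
Trace:
  values=[26, 2, 30, 30, 13]
  values=[26, 2, 30, 30, 13], result=26

Final answer: 26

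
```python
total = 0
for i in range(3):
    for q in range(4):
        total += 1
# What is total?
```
Trace:
  total=0
  total=1, i=0, q=0
  total=2, i=0, q=1
  total=3, i=0, q=2
  total=4, i=0, q=3
  total=5, i=1, q=0
  total=6, i=1, q=1
  total=7, i=1, q=2
  total=8, i=1, q=3
  total=9, i=2, q=0
  total=10, i=2, q=1
  total=11, i=2, q=2
  total=12, i=2, q=3

Final answer: 12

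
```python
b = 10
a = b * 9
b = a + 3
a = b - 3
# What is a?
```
Trace:
  b=10
  b=10, a=90
  b=93, a=90
  b=93, a=90

Final answer: 90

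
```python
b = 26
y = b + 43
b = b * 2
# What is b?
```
Trace:
  b=26
  b=26, y=69
  b=52, y=69

Final answer: 52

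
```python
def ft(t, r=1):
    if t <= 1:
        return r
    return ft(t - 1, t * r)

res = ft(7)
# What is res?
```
Call trace:
ft(t=7, r=1)
  ft(t=6, r=7)
    ft(t=5, r=42)
      ft(t=4, r=210)
        ft(t=3, r=840)
          ft(t=2, r=2520)
            ft(t=1, r=5040)
            -> return 5040
          -> return 5040
        -> return 5040
      -> return 5040
    -> return 5040
  -> return 5040
-> return 5040

Final answer: 5040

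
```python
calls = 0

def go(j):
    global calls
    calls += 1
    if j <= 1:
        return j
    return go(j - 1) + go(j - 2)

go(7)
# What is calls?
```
Call trace (a repeated sub-call is expanded the first time; later identical calls just restate its return value):
go(j=7)
  go(j=6)
    go(j=5)
      go(j=4)
        go(j=3)
          go(j=2)
            go(j=1)
            -> return 1
            go(j=0)
            -> return 0
          -> return 1
          go(j=1)
          -> return 1
        -> return 2
        go(j=2) -> return 1  (same call as traced above)
      -> return 3
      go(j=3) -> return 2  (same call as traced above)
    -> return 5
    go(j=4) -> return 3  (same call as traced above)
  -> return 8
  go(j=5) -> return 5  (same call as traced above)
-> return 13

calls is incremented once per call, so count the calls in each subtree. Let C(j) = number of calls made by go(j).
C(0) = C(1) = 1 (base case, no recursion); C(j) = 1 + C(j - 1) + C(j - 2) otherwise.
C(2) = 1 + C(1) + C(0) = 1 + 1 + 1 = 3
C(3) = 1 + C(2) + C(1) = 1 + 3 + 1 = 5
C(4) = 1 + C(3) + C(2) = 1 + 5 + 3 = 9
C(5) = 1 + C(4) + C(3) = 1 + 9 + 5 = 15
C(6) = 1 + C(5) + C(4) = 1 + 15 + 9 = 25
C(7) = 1 + C(6) + C(5) = 1 + 25 + 15 = 41
calls = C(7) = 41

Final answer: 41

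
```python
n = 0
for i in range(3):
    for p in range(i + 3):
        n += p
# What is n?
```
Trace:
  n=0
  n=0, i=0, p=0
  n=1, i=0, p=1
  n=3, i=0, p=2
  n=3, i=1, p=0
  n=4, i=1, p=1
  n=6, i=1, p=2
  n=9, i=1, p=3
  n=9, i=2, p=0
  n=10, i=2, p=1
  n=12, i=2, p=2
  n=15, i=2, p=3
  n=19, i=2, p=4

Final answer: 19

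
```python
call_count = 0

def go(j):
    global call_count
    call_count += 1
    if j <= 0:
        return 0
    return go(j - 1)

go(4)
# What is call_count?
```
Call trace:
go(j=4)
  go(j=3)
    go(j=2)
      go(j=1)
        go(j=0)
        -> return 0
      -> return 0
    -> return 0
  -> return 0
-> return 0

call_count is incremented once per call. go is entered once for each j = 4, 3, 2, 1, 0 (the j <= 0 call returns without recursing), i.e. 4 + 1 calls.
call_count = 5

Final answer: 5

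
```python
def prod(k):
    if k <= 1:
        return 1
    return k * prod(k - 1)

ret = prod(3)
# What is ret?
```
Call trace:
prod(k=3)
  prod(k=2)
    prod(k=1)
    -> return 1
  -> return 2
-> return 6

Final answer: 6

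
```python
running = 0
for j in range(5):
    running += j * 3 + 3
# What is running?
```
Trace:
  running=0
  running=3, j=0
  running=9, j=1
  running=18, j=2
  running=30, j=3
  running=45, j=4

Final answer: 45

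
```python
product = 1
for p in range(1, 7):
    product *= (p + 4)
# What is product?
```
Trace:
  product=1
  product=5, p=1
  product=30, p=2
  product=210, p=3
  product=1680, p=4
  product=15120, p=5
  product=151200, p=6

Final answer: 151200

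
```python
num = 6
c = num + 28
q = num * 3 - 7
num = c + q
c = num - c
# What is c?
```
Trace:
  num=6
  num=6, c=34
  num=6, c=34, q=11
  num=45, c=34, q=11
  num=45, c=11, q=11

Final answer: 11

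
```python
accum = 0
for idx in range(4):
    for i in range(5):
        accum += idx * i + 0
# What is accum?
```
Trace:
  accum=0
  accum=0, idx=0, i=0
  accum=0, idx=0, i=1
  accum=0, idx=0, i=2
  accum=0, idx=0, i=3
  accum=0, idx=0, i=4
  accum=0, idx=1, i=0
  accum=1, idx=1, i=1
  accum=3, idx=1, i=2
  accum=6, idx=1, i=3
  accum=10, idx=1, i=4
  accum=10, idx=2, i=0
  accum=12, idx=2, i=1
  accum=16, idx=2, i=2
  accum=22, idx=2, i=3
  accum=30, idx=2, i=4
  accum=30, idx=3, i=0
  accum=33, idx=3, i=1
  accum=39, idx=3, i=2
  accum=48, idx=3, i=3
  accum=60, idx=3, i=4

Final answer: 60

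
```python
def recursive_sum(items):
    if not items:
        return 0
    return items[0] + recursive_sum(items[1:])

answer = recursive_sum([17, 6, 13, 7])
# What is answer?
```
Call trace:
recursive_sum(items=[17, 6, 13, 7])
  recursive_sum(items=[6, 13, 7])
    recursive_sum(items=[13, 7])
      recursive_sum(items=[7])
        recursive_sum(items=[])
        -> return 0
      -> return 7
    -> return 20
  -> return 26
-> return 43

Final answer: 43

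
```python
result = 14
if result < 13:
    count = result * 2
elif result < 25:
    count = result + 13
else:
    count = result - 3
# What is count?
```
Trace:
  result=14
  result=14, count=27

Final answer: 27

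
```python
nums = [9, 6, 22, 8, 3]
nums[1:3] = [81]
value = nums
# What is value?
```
Trace:
  nums=[9, 6, 22, 8, 3]
  nums=[9, 81, 8, 3]
  nums=[9, 81, 8, 3], value=[9, 81, 8, 3]

Final answer: [9, 81, 8, 3]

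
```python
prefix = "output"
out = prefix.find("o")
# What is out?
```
Trace:
  prefix='output'
  prefix='output', out=0

Final answer: 0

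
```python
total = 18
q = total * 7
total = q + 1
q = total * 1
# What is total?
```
Trace:
  total=18
  total=18, q=126
  total=127, q=126
  total=127, q=127

Final answer: 127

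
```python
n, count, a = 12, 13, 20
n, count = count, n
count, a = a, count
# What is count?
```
Trace:
  n=12, count=13, a=20
  n=13, count=12, a=20
  n=13, count=20, a=12

Final answer: 20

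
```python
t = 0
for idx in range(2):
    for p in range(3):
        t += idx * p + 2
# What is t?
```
Trace:
  t=0
  t=2, idx=0, p=0
  t=4, idx=0, p=1
  t=6, idx=0, p=2
  t=8, idx=1, p=0
  t=11, idx=1, p=1
  t=15, idx=1, p=2

Final answer: 15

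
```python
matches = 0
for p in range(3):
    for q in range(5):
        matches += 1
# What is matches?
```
Trace:
  matches=0
  matches=1, p=0, q=0
  matches=2, p=0, q=1
  matches=3, p=0, q=2
  matches=4, p=0, q=3
  matches=5, p=0, q=4
  matches=6, p=1, q=0
  matches=7, p=1, q=1
  matches=8, p=1, q=2
  matches=9, p=1, q=3
  matches=10, p=1, q=4
  matches=11, p=2, q=0
  matches=12, p=2, q=1
  matches=13, p=2, q=2
  matches=14, p=2, q=3
  matches=15, p=2, q=4

Final answer: 15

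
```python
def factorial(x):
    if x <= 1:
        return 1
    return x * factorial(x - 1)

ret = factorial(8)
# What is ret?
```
Call trace:
factorial(x=8)
  factorial(x=7)
    factorial(x=6)
      factorial(x=5)
        factorial(x=4)
          factorial(x=3)
            factorial(x=2)
              factorial(x=1)
              -> return 1
            -> return 2
          -> return 6
        -> return 24
      -> return 120
    -> return 720
  -> return 5040
-> return 40320

Final answer: 40320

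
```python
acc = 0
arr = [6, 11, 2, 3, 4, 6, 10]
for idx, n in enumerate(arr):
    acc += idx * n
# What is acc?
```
Trace:
  acc=0
  acc=0, idx=0, n=6
  acc=11, idx=1, n=11
  acc=15, idx=2, n=2
  acc=24, idx=3, n=3
  acc=40, idx=4, n=4
  acc=70, idx=5, n=6
  acc=130, idx=6, n=10

Final answer: 130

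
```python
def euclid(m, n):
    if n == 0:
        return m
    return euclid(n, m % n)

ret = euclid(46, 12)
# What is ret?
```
Call trace:
euclid(m=46, n=12)
  euclid(m=12, n=10)
    euclid(m=10, n=2)
      euclid(m=2, n=0)
      -> return 2
    -> return 2
  -> return 2
-> return 2

Final answer: 2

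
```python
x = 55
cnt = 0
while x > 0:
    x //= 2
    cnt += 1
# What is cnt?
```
Trace:
  x=55
  x=55, cnt=0
  x=27, cnt=1
  x=13, cnt=2
  x=6, cnt=3
  x=3, cnt=4
  x=1, cnt=5
  x=0, cnt=6

Final answer: 6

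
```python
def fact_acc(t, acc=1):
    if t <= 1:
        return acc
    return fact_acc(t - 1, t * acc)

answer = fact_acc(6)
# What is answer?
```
Call trace:
fact_acc(t=6, acc=1)
  fact_acc(t=5, acc=6)
    fact_acc(t=4, acc=30)
      fact_acc(t=3, acc=120)
        fact_acc(t=2, acc=360)
          fact_acc(t=1, acc=720)
          -> return 720
        -> return 720
      -> return 720
    -> return 720
  -> return 720
-> return 720

Final answer: 720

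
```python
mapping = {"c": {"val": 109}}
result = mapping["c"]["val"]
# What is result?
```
Trace:
  mapping={'c': {'val': 109}}
  mapping={'c': {'val': 109}}, result=109

Final answer: 109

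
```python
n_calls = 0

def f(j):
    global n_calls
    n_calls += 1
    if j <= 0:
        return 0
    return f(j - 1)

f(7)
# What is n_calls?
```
Call trace:
f(j=7)
  f(j=6)
    f(j=5)
      f(j=4)
        f(j=3)
          f(j=2)
            f(j=1)
              f(j=0)
              -> return 0
            -> return 0
          -> return 0
        -> return 0
      -> return 0
    -> return 0
  -> return 0
-> return 0

n_calls is incremented once per call. f is entered once for each j = 7, 6, 5, 4, 3, 2, 1, 0 (the j <= 0 call returns without recursing), i.e. 7 + 1 calls.
n_calls = 8

Final answer: 8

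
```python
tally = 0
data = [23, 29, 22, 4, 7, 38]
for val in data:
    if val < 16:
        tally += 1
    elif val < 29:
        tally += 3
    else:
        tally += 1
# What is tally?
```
Trace:
  tally=0
  tally=3, val=23
  tally=4, val=29
  tally=7, val=22
  tally=8, val=4
  tally=9, val=7
  tally=10, val=38

Final answer: 10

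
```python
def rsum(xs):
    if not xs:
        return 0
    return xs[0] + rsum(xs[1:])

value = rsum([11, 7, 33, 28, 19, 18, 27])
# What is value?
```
Call trace:
rsum(xs=[11, 7, 33, 28, 19, 18, 27])
  rsum(xs=[7, 33, 28, 19, 18, 27])
    rsum(xs=[33, 28, 19, 18, 27])
      rsum(xs=[28, 19, 18, 27])
        rsum(xs=[19, 18, 27])
          rsum(xs=[18, 27])
            rsum(xs=[27])
              rsum(xs=[])
              -> return 0
            -> return 27
          -> return 45
        -> return 64
      -> return 92
    -> return 125
  -> return 132
-> return 143

Final answer: 143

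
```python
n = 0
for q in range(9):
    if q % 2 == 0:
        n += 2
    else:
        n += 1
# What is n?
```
Trace:
  n=0
  n=2, q=0
  n=3, q=1
  n=5, q=2
  n=6, q=3
  n=8, q=4
  n=9, q=5
  n=11, q=6
  n=12, q=7
  n=14, q=8

Final answer: 14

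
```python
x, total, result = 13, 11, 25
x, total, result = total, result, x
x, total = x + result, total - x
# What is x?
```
Trace:
  x=13, total=11, result=25
  x=11, total=25, result=13
  x=24, total=14, result=13

Final answer: 24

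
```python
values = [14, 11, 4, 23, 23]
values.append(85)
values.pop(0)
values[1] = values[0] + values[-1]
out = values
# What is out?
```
Trace:
  values=[14, 11, 4, 23, 23]
  values=[14, 11, 4, 23, 23, 85]
  values=[11, 4, 23, 23, 85]
  values=[11, 96, 23, 23, 85]
  values=[11, 96, 23, 23, 85], out=[11, 96, 23, 23, 85]

Final answer: [11, 96, 23, 23, 85]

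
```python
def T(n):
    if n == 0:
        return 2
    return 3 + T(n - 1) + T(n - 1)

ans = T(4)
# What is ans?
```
Call trace (a repeated sub-call is expanded the first time; later identical calls just restate its return value):
T(n=4)
  T(n=3)
    T(n=2)
      T(n=1)
        T(n=0)
        -> return 2
        T(n=0)
        -> return 2
      -> return 7
      T(n=1) -> return 7  (same call as traced above)
    -> return 17
    T(n=2) -> return 17  (same call as traced above)
  -> return 37
  T(n=3) -> return 37  (same call as traced above)
-> return 77

Final answer: 77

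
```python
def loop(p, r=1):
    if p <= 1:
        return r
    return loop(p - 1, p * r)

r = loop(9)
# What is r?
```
Call trace:
loop(p=9, r=1)
  loop(p=8, r=9)
    loop(p=7, r=72)
      loop(p=6, r=504)
        loop(p=5, r=3024)
          loop(p=4, r=15120)
            loop(p=3, r=60480)
              loop(p=2, r=181440)
                loop(p=1, r=362880)
                -> return 362880
              -> return 362880
            -> return 362880
          -> return 362880
        -> return 362880
      -> return 362880
    -> return 362880
  -> return 362880
-> return 362880

Final answer: 362880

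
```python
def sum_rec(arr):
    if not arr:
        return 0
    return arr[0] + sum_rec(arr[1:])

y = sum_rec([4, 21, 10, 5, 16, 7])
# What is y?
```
Call trace:
sum_rec(arr=[4, 21, 10, 5, 16, 7])
  sum_rec(arr=[21, 10, 5, 16, 7])
    sum_rec(arr=[10, 5, 16, 7])
      sum_rec(arr=[5, 16, 7])
        sum_rec(arr=[16, 7])
          sum_rec(arr=[7])
            sum_rec(arr=[])
            -> return 0
          -> return 7
        -> return 23
      -> return 28
    -> return 38
  -> return 59
-> return 63

Final answer: 63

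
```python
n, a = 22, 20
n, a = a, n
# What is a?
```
Trace:
  n=22, a=20
  n=20, a=22

Final answer: 22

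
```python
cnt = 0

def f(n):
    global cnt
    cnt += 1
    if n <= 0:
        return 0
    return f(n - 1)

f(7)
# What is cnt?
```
Call trace:
f(n=7)
  f(n=6)
    f(n=5)
      f(n=4)
        f(n=3)
          f(n=2)
            f(n=1)
              f(n=0)
              -> return 0
            -> return 0
          -> return 0
        -> return 0
      -> return 0
    -> return 0
  -> return 0
-> return 0

cnt is incremented once per call. f is entered once for each n = 7, 6, 5, 4, 3, 2, 1, 0 (the n <= 0 call returns without recursing), i.e. 7 + 1 calls.
cnt = 8

Final answer: 8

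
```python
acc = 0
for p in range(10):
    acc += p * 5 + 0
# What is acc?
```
Trace:
  acc=0
  acc=0, p=0
  acc=5, p=1
  acc=15, p=2
  acc=30, p=3
  acc=50, p=4
  acc=75, p=5
  acc=105, p=6
  acc=140, p=7
  acc=180, p=8
  acc=225, p=9

Final answer: 225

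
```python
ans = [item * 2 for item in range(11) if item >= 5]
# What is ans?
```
Trace:
  item=0
  item=1
  item=2
  item=3
  item=4
  item=5
  item=6
  item=7
  item=8
  item=9
  item=10
  ans=[10, 12, 14, 16, 18, 20]

Final answer: [10, 12, 14, 16, 18, 20]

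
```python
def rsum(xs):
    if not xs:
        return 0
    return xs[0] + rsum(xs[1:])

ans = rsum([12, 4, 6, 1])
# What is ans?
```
Call trace:
rsum(xs=[12, 4, 6, 1])
  rsum(xs=[4, 6, 1])
    rsum(xs=[6, 1])
      rsum(xs=[1])
        rsum(xs=[])
        -> return 0
      -> return 1
    -> return 7
  -> return 11
-> return 23

Final answer: 23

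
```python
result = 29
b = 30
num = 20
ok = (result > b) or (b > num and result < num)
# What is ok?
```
Trace:
  result=29
  result=29, b=30
  result=29, b=30, num=20
  result=29, b=30, num=20, ok=False

Final answer: False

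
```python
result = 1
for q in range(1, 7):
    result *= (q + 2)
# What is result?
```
Trace:
  result=1
  result=3, q=1
  result=12, q=2
  result=60, q=3
  result=360, q=4
  result=2520, q=5
  result=20160, q=6

Final answer: 20160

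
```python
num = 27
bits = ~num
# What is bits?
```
Trace:
  num=27
  num=27, bits=-28

Final answer: -28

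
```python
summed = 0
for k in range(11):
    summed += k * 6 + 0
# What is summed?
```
Trace:
  summed=0
  summed=0, k=0
  summed=6, k=1
  summed=18, k=2
  summed=36, k=3
  summed=60, k=4
  summed=90, k=5
  summed=126, k=6
  summed=168, k=7
  summed=216, k=8
  summed=270, k=9
  summed=330, k=10

Final answer: 330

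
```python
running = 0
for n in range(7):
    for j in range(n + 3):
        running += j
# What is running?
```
Trace:
  running=0
  running=0, n=0, j=0
  running=1, n=0, j=1
  running=3, n=0, j=2
  running=3, n=1, j=0
  running=4, n=1, j=1
  running=6, n=1, j=2
  running=9, n=1, j=3
  running=9, n=2, j=0
  running=10, n=2, j=1
  running=12, n=2, j=2
  running=15, n=2, j=3
  running=19, n=2, j=4
  running=19, n=3, j=0
  running=20, n=3, j=1
  running=22, n=3, j=2
  running=25, n=3, j=3
  running=29, n=3, j=4
  running=34, n=3, j=5
  running=34, n=4, j=0
  running=35, n=4, j=1
  running=37, n=4, j=2
  running=40, n=4, j=3
  running=44, n=4, j=4
  running=49, n=4, j=5
  running=55, n=4, j=6
  running=55, n=5, j=0
  running=56, n=5, j=1
  running=58, n=5, j=2
  running=61, n=5, j=3
  running=65, n=5, j=4
  running=70, n=5, j=5
  running=76, n=5, j=6
  running=83, n=5, j=7
  running=83, n=6, j=0
  running=84, n=6, j=1
  running=86, n=6, j=2
  running=89, n=6, j=3
  running=93, n=6, j=4
  running=98, n=6, j=5
  running=104, n=6, j=6
  running=111, n=6, j=7
  running=119, n=6, j=8

Final answer: 119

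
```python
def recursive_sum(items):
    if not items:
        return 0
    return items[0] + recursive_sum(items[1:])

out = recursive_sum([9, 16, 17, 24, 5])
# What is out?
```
Call trace:
recursive_sum(items=[9, 16, 17, 24, 5])
  recursive_sum(items=[16, 17, 24, 5])
    recursive_sum(items=[17, 24, 5])
      recursive_sum(items=[24, 5])
        recursive_sum(items=[5])
          recursive_sum(items=[])
          -> return 0
        -> return 5
      -> return 29
    -> return 46
  -> return 62
-> return 71

Final answer: 71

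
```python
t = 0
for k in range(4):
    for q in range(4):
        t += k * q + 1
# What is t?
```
Trace:
  t=0
  t=1, k=0, q=0
  t=2, k=0, q=1
  t=3, k=0, q=2
  t=4, k=0, q=3
  t=5, k=1, q=0
  t=7, k=1, q=1
  t=10, k=1, q=2
  t=14, k=1, q=3
  t=15, k=2, q=0
  t=18, k=2, q=1
  t=23, k=2, q=2
  t=30, k=2, q=3
  t=31, k=3, q=0
  t=35, k=3, q=1
  t=42, k=3, q=2
  t=52, k=3, q=3

Final answer: 52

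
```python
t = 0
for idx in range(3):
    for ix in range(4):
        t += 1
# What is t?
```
Trace:
  t=0
  t=1, idx=0, ix=0
  t=2, idx=0, ix=1
  t=3, idx=0, ix=2
  t=4, idx=0, ix=3
  t=5, idx=1, ix=0
  t=6, idx=1, ix=1
  t=7, idx=1, ix=2
  t=8, idx=1, ix=3
  t=9, idx=2, ix=0
  t=10, idx=2, ix=1
  t=11, idx=2, ix=2
  t=12, idx=2, ix=3

Final answer: 12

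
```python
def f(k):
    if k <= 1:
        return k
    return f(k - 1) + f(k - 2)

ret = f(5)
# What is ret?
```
Call trace (a repeated sub-call is expanded the first time; later identical calls just restate its return value):
f(k=5)
  f(k=4)
    f(k=3)
      f(k=2)
        f(k=1)
        -> return 1
        f(k=0)
        -> return 0
      -> return 1
      f(k=1)
      -> return 1
    -> return 2
    f(k=2) -> return 1  (same call as traced above)
  -> return 3
  f(k=3) -> return 2  (same call as traced above)
-> return 5

Final answer: 5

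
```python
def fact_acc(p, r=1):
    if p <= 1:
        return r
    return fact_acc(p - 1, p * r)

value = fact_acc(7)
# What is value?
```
Call trace:
fact_acc(p=7, r=1)
  fact_acc(p=6, r=7)
    fact_acc(p=5, r=42)
      fact_acc(p=4, r=210)
        fact_acc(p=3, r=840)
          fact_acc(p=2, r=2520)
            fact_acc(p=1, r=5040)
            -> return 5040
          -> return 5040
        -> return 5040
      -> return 5040
    -> return 5040
  -> return 5040
-> return 5040

Final answer: 5040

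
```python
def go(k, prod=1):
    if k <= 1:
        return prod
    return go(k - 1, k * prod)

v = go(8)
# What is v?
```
Call trace:
go(k=8, prod=1)
  go(k=7, prod=8)
    go(k=6, prod=56)
      go(k=5, prod=336)
        go(k=4, prod=1680)
          go(k=3, prod=6720)
            go(k=2, prod=20160)
              go(k=1, prod=40320)
              -> return 40320
            -> return 40320
          -> return 40320
        -> return 40320
      -> return 40320
    -> return 40320
  -> return 40320
-> return 40320

Final answer: 40320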